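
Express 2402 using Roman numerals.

Convert 2402 to Roman numerals:
  2402 contains 2×1000 (MM)
  402 contains 1×400 (CD)
  2 contains 2×1 (II)

MMCDII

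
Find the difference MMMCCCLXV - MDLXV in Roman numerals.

MMMCCCLXV = 3365
MDLXV = 1565
3365 - 1565 = 1800

MDCCC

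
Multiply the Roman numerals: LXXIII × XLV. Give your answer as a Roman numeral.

LXXIII = 73
XLV = 45
73 × 45 = 3285

MMMCCLXXXV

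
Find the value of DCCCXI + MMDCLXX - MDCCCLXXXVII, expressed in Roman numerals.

DCCCXI = 811, MMDCLXX = 2670, MDCCCLXXXVII = 1887
811 + 2670 = 3481
3481 - 1887 = 1594

MDXCIV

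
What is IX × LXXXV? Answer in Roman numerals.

IX = 9
LXXXV = 85
9 × 85 = 765

DCCLXV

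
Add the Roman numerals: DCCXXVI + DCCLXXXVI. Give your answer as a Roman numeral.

DCCXXVI = 726
DCCLXXXVI = 786
726 + 786 = 1512

MDXII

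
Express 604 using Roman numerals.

Convert 604 to Roman numerals:
  604 contains 1×500 (D)
  104 contains 1×100 (C)
  4 contains 1×4 (IV)

DCIV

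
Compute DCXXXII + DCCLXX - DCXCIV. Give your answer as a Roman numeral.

DCXXXII = 632, DCCLXX = 770, DCXCIV = 694
632 + 770 = 1402
1402 - 694 = 708

DCCVIII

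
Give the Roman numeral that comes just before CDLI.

CDLI = 451, so the previous integer is 451 - 1 = 450

CDL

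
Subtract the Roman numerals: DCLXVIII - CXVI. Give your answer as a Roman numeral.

DCLXVIII = 668
CXVI = 116
668 - 116 = 552

DLII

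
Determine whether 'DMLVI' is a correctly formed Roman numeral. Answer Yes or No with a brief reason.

'DMLVI': Invalid subtractive combination: DM

No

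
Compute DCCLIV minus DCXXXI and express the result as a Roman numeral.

DCCLIV = 754
DCXXXI = 631
754 - 631 = 123

CXXIII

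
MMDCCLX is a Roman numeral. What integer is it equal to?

MMDCCLX: M=1000, M=1000, D=500, C=100, C=100, L=50, X=10
1000 + 1000 + 500 + 100 + 100 + 50 + 10 = 2760

2760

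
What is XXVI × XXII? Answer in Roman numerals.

XXVI = 26
XXII = 22
26 × 22 = 572

DLXXII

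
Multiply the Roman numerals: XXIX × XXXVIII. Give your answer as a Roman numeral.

XXIX = 29
XXXVIII = 38
29 × 38 = 1102

MCII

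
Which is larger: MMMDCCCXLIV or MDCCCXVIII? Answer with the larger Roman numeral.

MMMDCCCXLIV = 3844
MDCCCXVIII = 1818
3844 is larger

MMMDCCCXLIV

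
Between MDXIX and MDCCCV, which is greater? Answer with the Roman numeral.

MDXIX = 1519
MDCCCV = 1805
1805 is larger

MDCCCV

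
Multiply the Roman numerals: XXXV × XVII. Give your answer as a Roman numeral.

XXXV = 35
XVII = 17
35 × 17 = 595

DXCV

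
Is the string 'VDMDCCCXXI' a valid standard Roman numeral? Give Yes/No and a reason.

'VDMDCCCXXI': D should not appear more than once

No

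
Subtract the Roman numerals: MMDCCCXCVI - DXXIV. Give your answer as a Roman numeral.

MMDCCCXCVI = 2896
DXXIV = 524
2896 - 524 = 2372

MMCCCLXXII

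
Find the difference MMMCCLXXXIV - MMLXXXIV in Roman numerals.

MMMCCLXXXIV = 3284
MMLXXXIV = 2084
3284 - 2084 = 1200

MCC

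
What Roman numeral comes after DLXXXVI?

DLXXXVI = 586, so the next integer is 586 + 1 = 587

DLXXXVII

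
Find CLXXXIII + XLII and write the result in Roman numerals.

CLXXXIII = 183
XLII = 42
183 + 42 = 225

CCXXV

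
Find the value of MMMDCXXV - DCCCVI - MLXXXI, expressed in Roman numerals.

MMMDCXXV = 3625, DCCCVI = 806, MLXXXI = 1081
3625 - 806 = 2819
2819 - 1081 = 1738

MDCCXXXVIII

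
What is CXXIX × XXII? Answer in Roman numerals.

CXXIX = 129
XXII = 22
129 × 22 = 2838

MMDCCCXXXVIII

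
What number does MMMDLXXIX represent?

MMMDLXXIX: M=1000, M=1000, M=1000, D=500, L=50, X=10, X=10, IX=9
1000 + 1000 + 1000 + 500 + 50 + 10 + 10 + 9 = 3579

3579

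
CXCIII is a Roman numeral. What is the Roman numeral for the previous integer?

CXCIII = 193, so the previous integer is 193 - 1 = 192

CXCII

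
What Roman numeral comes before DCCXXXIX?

DCCXXXIX = 739; previous is 738

DCCXXXVIII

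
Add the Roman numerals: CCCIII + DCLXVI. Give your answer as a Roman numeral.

CCCIII = 303
DCLXVI = 666
303 + 666 = 969

CMLXIX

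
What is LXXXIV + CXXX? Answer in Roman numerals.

LXXXIV = 84
CXXX = 130
84 + 130 = 214

CCXIV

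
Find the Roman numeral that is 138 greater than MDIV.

MDIV = 1504
1504 + 138 = 1642

MDCXLII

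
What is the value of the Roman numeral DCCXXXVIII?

DCCXXXVIII: D=500, C=100, C=100, X=10, X=10, X=10, V=5, I=1, I=1, I=1
500 + 100 + 100 + 10 + 10 + 10 + 5 + 1 + 1 + 1 = 738

738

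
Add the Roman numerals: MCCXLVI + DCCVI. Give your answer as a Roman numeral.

MCCXLVI = 1246
DCCVI = 706
1246 + 706 = 1952

MCMLII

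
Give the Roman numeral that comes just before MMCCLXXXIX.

MMCCLXXXIX = 2289, so the previous integer is 2289 - 1 = 2288

MMCCLXXXVIII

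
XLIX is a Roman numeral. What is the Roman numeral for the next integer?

XLIX = 49, so the next integer is 49 + 1 = 50

L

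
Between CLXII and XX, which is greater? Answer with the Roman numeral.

CLXII = 162
XX = 20
162 is larger

CLXII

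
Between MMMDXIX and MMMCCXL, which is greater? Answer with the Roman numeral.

MMMDXIX = 3519
MMMCCXL = 3240
3519 is larger

MMMDXIX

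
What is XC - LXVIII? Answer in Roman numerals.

XC = 90
LXVIII = 68
90 - 68 = 22

XXII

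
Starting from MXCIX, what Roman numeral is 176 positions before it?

MXCIX = 1099
1099 - 176 = 923

CMXXIII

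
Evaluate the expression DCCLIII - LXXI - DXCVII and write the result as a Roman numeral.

DCCLIII = 753, LXXI = 71, DXCVII = 597
753 - 71 = 682
682 - 597 = 85

LXXXV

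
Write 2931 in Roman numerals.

Convert 2931 to Roman numerals:
  2931 contains 2×1000 (MM)
  931 contains 1×900 (CM)
  31 contains 3×10 (XXX)
  1 contains 1×1 (I)

MMCMXXXI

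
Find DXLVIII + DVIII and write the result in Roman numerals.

DXLVIII = 548
DVIII = 508
548 + 508 = 1056

MLVI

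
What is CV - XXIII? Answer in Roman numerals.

CV = 105
XXIII = 23
105 - 23 = 82

LXXXII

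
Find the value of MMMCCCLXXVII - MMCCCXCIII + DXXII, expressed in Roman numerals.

MMMCCCLXXVII = 3377, MMCCCXCIII = 2393, DXXII = 522
3377 - 2393 = 984
984 + 522 = 1506

MDVI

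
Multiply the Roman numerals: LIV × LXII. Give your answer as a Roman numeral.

LIV = 54
LXII = 62
54 × 62 = 3348

MMMCCCXLVIII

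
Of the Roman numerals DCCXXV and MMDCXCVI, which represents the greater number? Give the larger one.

DCCXXV = 725
MMDCXCVI = 2696
2696 is larger

MMDCXCVI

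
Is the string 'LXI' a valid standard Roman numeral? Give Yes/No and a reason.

'LXI': Check the rules: uses only the symbols I, V, X, L, C, D, M; no symbol is repeated more than three times in a row; V, L and D each appear at most once; no smaller symbol precedes a larger one (values never increase from left to right). Value: L (50) + X (10) + I (1) = 61. So it is a valid standard Roman numeral.

Yes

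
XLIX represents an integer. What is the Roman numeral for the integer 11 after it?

XLIX = 49
49 + 11 = 60

LX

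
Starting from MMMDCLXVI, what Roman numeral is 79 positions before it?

MMMDCLXVI = 3666
3666 - 79 = 3587

MMMDLXXXVII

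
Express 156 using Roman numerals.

Convert 156 to Roman numerals:
  156 contains 1×100 (C)
  56 contains 1×50 (L)
  6 contains 1×5 (V)
  1 contains 1×1 (I)

CLVI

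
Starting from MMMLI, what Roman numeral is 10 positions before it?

MMMLI = 3051
3051 - 10 = 3041

MMMXLI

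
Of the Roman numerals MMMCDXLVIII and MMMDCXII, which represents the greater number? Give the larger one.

MMMCDXLVIII = 3448
MMMDCXII = 3612
3612 is larger

MMMDCXII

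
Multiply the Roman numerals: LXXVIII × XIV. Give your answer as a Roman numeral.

LXXVIII = 78
XIV = 14
78 × 14 = 1092

MXCII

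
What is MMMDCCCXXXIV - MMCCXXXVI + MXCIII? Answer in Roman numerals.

MMMDCCCXXXIV = 3834, MMCCXXXVI = 2236, MXCIII = 1093
3834 - 2236 = 1598
1598 + 1093 = 2691

MMDCXCI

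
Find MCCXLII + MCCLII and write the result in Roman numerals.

MCCXLII = 1242
MCCLII = 1252
1242 + 1252 = 2494

MMCDXCIV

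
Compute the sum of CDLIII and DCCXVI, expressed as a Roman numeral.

CDLIII = 453
DCCXVI = 716
453 + 716 = 1169

MCLXIX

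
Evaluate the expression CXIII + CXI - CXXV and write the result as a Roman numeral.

CXIII = 113, CXI = 111, CXXV = 125
113 + 111 = 224
224 - 125 = 99

XCIX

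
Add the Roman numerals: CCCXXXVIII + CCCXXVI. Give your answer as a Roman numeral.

CCCXXXVIII = 338
CCCXXVI = 326
338 + 326 = 664

DCLXIV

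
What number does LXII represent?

LXII: L=50, X=10, I=1, I=1
50 + 10 + 1 + 1 = 62

62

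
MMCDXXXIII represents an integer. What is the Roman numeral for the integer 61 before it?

MMCDXXXIII = 2433
2433 - 61 = 2372

MMCCCLXXII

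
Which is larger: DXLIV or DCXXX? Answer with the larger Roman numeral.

DXLIV = 544
DCXXX = 630
630 is larger

DCXXX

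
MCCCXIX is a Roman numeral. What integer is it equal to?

MCCCXIX: M=1000, C=100, C=100, C=100, X=10, IX=9
1000 + 100 + 100 + 100 + 10 + 9 = 1319

1319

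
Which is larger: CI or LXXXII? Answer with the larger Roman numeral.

CI = 101
LXXXII = 82
101 is larger

CI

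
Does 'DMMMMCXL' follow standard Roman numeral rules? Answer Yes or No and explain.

'DMMMMCXL': More than 3 consecutive M's

No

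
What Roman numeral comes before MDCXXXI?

MDCXXXI = 1631, so the previous integer is 1631 - 1 = 1630

MDCXXX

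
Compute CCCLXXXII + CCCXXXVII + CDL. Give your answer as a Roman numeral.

CCCLXXXII = 382, CCCXXXVII = 337, CDL = 450
382 + 337 = 719
719 + 450 = 1169

MCLXIX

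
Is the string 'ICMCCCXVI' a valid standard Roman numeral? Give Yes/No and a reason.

'ICMCCCXVI': Invalid subtractive combination: IC

No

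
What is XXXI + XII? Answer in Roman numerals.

XXXI = 31
XII = 12
31 + 12 = 43

XLIII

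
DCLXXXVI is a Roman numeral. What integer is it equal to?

DCLXXXVI: D=500, C=100, L=50, X=10, X=10, X=10, V=5, I=1
500 + 100 + 50 + 10 + 10 + 10 + 5 + 1 = 686

686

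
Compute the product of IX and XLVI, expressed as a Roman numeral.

IX = 9
XLVI = 46
9 × 46 = 414

CDXIV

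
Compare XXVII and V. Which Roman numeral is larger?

XXVII = 27
V = 5
27 is larger

XXVII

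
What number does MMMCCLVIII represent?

MMMCCLVIII: M=1000, M=1000, M=1000, C=100, C=100, L=50, V=5, I=1, I=1, I=1
1000 + 1000 + 1000 + 100 + 100 + 50 + 5 + 1 + 1 + 1 = 3258

3258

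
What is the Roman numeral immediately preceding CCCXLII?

CCCXLII = 342; previous is 341

CCCXLI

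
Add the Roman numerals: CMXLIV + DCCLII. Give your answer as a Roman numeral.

CMXLIV = 944
DCCLII = 752
944 + 752 = 1696

MDCXCVI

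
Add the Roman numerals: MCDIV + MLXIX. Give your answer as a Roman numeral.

MCDIV = 1404
MLXIX = 1069
1404 + 1069 = 2473

MMCDLXXIII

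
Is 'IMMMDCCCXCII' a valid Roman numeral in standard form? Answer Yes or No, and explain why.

'IMMMDCCCXCII': Invalid subtractive combination: IM

No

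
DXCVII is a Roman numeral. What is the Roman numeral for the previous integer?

DXCVII = 597, so the previous integer is 597 - 1 = 596

DXCVI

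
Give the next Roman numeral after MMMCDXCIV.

MMMCDXCIV = 3494, so the next integer is 3494 + 1 = 3495

MMMCDXCV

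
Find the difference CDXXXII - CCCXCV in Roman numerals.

CDXXXII = 432
CCCXCV = 395
432 - 395 = 37

XXXVII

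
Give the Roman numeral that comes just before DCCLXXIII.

DCCLXXIII = 773; previous is 772

DCCLXXII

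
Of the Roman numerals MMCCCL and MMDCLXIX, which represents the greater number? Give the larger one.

MMCCCL = 2350
MMDCLXIX = 2669
2669 is larger

MMDCLXIX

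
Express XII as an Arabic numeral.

XII: X=10, I=1, I=1
10 + 1 + 1 = 12

12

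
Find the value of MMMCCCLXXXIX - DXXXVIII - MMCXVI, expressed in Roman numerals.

MMMCCCLXXXIX = 3389, DXXXVIII = 538, MMCXVI = 2116
3389 - 538 = 2851
2851 - 2116 = 735

DCCXXXV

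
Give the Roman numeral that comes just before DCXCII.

DCXCII = 692; previous is 691

DCXCI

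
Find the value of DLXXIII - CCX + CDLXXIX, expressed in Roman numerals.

DLXXIII = 573, CCX = 210, CDLXXIX = 479
573 - 210 = 363
363 + 479 = 842

DCCCXLII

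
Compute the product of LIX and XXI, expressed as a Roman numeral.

LIX = 59
XXI = 21
59 × 21 = 1239

MCCXXXIX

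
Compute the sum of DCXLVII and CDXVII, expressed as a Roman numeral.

DCXLVII = 647
CDXVII = 417
647 + 417 = 1064

MLXIV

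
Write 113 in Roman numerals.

Convert 113 to Roman numerals:
  113 contains 1×100 (C)
  13 contains 1×10 (X)
  3 contains 3×1 (III)

CXIII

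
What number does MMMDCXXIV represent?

MMMDCXXIV: M=1000, M=1000, M=1000, D=500, C=100, X=10, X=10, IV=4
1000 + 1000 + 1000 + 500 + 100 + 10 + 10 + 4 = 3624

3624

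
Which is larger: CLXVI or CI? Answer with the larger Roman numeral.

CLXVI = 166
CI = 101
166 is larger

CLXVI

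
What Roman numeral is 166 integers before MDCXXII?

MDCXXII = 1622
1622 - 166 = 1456

MCDLVI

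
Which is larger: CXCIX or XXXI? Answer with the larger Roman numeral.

CXCIX = 199
XXXI = 31
199 is larger

CXCIX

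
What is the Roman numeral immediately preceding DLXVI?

DLXVI = 566, so the previous integer is 566 - 1 = 565

DLXV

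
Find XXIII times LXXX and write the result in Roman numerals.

XXIII = 23
LXXX = 80
23 × 80 = 1840

MDCCCXL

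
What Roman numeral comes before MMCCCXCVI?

MMCCCXCVI = 2396, so the previous integer is 2396 - 1 = 2395

MMCCCXCV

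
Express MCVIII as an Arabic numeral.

MCVIII: M=1000, C=100, V=5, I=1, I=1, I=1
1000 + 100 + 5 + 1 + 1 + 1 = 1108

1108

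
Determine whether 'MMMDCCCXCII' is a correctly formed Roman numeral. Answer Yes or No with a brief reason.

'MMMDCCCXCII': Check the rules: uses only the symbols I, V, X, L, C, D, M; no symbol is repeated more than three times in a row; V, L and D each appear at most once; the only place a smaller symbol precedes a larger one is the allowed subtractive pair XC, the symbol right after such a pair (if any) is smaller than the pair's first symbol, and otherwise the values never increase from left to right. Value: M (1000) + M (1000) + M (1000) + D (500) + C (100) + C (100) + C (100) + XC (90) + I (1) + I (1) = 3892. So it is a valid standard Roman numeral.

Yes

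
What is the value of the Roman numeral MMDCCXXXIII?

MMDCCXXXIII: M=1000, M=1000, D=500, C=100, C=100, X=10, X=10, X=10, I=1, I=1, I=1
1000 + 1000 + 500 + 100 + 100 + 10 + 10 + 10 + 1 + 1 + 1 = 2733

2733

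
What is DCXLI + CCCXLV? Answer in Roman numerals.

DCXLI = 641
CCCXLV = 345
641 + 345 = 986

CMLXXXVI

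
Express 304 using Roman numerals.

Convert 304 to Roman numerals:
  304 contains 3×100 (CCC)
  4 contains 1×4 (IV)

CCCIV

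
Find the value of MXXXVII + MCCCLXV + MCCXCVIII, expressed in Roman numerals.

MXXXVII = 1037, MCCCLXV = 1365, MCCXCVIII = 1298
1037 + 1365 = 2402
2402 + 1298 = 3700

MMMDCC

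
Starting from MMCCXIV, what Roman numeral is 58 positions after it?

MMCCXIV = 2214
2214 + 58 = 2272

MMCCLXXII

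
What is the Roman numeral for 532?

Convert 532 to Roman numerals:
  532 contains 1×500 (D)
  32 contains 3×10 (XXX)
  2 contains 2×1 (II)

DXXXII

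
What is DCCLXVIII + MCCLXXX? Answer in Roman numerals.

DCCLXVIII = 768
MCCLXXX = 1280
768 + 1280 = 2048

MMXLVIII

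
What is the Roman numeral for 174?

Convert 174 to Roman numerals:
  174 contains 1×100 (C)
  74 contains 1×50 (L)
  24 contains 2×10 (XX)
  4 contains 1×4 (IV)

CLXXIV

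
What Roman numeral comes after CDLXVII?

CDLXVII = 467; next is 468

CDLXVIII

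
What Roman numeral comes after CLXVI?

CLXVI = 166; next is 167

CLXVII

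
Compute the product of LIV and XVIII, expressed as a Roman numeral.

LIV = 54
XVIII = 18
54 × 18 = 972

CMLXXII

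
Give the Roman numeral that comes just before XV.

XV = 15, so the previous integer is 15 - 1 = 14

XIV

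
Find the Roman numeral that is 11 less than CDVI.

CDVI = 406
406 - 11 = 395

CCCXCV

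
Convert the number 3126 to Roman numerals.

Convert 3126 to Roman numerals:
  3126 contains 3×1000 (MMM)
  126 contains 1×100 (C)
  26 contains 2×10 (XX)
  6 contains 1×5 (V)
  1 contains 1×1 (I)

MMMCXXVI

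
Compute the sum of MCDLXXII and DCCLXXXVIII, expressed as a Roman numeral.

MCDLXXII = 1472
DCCLXXXVIII = 788
1472 + 788 = 2260

MMCCLX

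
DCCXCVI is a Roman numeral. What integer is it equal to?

DCCXCVI: D=500, C=100, C=100, XC=90, V=5, I=1
500 + 100 + 100 + 90 + 5 + 1 = 796

796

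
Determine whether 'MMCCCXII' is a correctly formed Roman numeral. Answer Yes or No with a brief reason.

'MMCCCXII': Check the rules: uses only the symbols I, V, X, L, C, D, M; no symbol is repeated more than three times in a row; V, L and D each appear at most once; no smaller symbol precedes a larger one (values never increase from left to right). Value: M (1000) + M (1000) + C (100) + C (100) + C (100) + X (10) + I (1) + I (1) = 2312. So it is a valid standard Roman numeral.

Yes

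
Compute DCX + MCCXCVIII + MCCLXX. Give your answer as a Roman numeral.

DCX = 610, MCCXCVIII = 1298, MCCLXX = 1270
610 + 1298 = 1908
1908 + 1270 = 3178

MMMCLXXVIII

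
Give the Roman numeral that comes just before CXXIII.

CXXIII = 123, so the previous integer is 123 - 1 = 122

CXXII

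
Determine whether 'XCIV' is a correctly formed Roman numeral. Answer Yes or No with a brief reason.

'XCIV': Check the rules: uses only the symbols I, V, X, L, C, D, M; no symbol is repeated more than three times in a row; V, L and D each appear at most once; the only places a smaller symbol precedes a larger one are the allowed subtractive pairs XC, IV, the symbol right after such a pair (if any) is smaller than the pair's first symbol, and otherwise the values never increase from left to right. Value: XC (90) + IV (4) = 94. So it is a valid standard Roman numeral.

Yes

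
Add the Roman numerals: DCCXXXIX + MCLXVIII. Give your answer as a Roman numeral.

DCCXXXIX = 739
MCLXVIII = 1168
739 + 1168 = 1907

MCMVII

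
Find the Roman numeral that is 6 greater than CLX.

CLX = 160
160 + 6 = 166

CLXVI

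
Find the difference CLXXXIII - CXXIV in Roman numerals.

CLXXXIII = 183
CXXIV = 124
183 - 124 = 59

LIX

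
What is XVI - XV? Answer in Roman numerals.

XVI = 16
XV = 15
16 - 15 = 1

I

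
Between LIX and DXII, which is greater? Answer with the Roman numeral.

LIX = 59
DXII = 512
512 is larger

DXII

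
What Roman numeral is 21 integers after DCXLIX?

DCXLIX = 649
649 + 21 = 670

DCLXX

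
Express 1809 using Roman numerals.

Convert 1809 to Roman numerals:
  1809 contains 1×1000 (M)
  809 contains 1×500 (D)
  309 contains 3×100 (CCC)
  9 contains 1×9 (IX)

MDCCCIX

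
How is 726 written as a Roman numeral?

Convert 726 to Roman numerals:
  726 contains 1×500 (D)
  226 contains 2×100 (CC)
  26 contains 2×10 (XX)
  6 contains 1×5 (V)
  1 contains 1×1 (I)

DCCXXVI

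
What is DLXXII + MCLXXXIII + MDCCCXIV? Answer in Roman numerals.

DLXXII = 572, MCLXXXIII = 1183, MDCCCXIV = 1814
572 + 1183 = 1755
1755 + 1814 = 3569

MMMDLXIX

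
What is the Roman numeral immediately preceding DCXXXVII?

DCXXXVII = 637; previous is 636

DCXXXVI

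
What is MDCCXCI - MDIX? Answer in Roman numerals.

MDCCXCI = 1791
MDIX = 1509
1791 - 1509 = 282

CCLXXXII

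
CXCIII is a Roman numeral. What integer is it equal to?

CXCIII: C=100, XC=90, I=1, I=1, I=1
100 + 90 + 1 + 1 + 1 = 193

193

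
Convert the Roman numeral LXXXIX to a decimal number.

LXXXIX: L=50, X=10, X=10, X=10, IX=9
50 + 10 + 10 + 10 + 9 = 89

89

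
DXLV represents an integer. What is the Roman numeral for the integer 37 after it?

DXLV = 545
545 + 37 = 582

DLXXXII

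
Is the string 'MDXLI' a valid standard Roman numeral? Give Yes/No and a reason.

'MDXLI': Check the rules: uses only the symbols I, V, X, L, C, D, M; no symbol is repeated more than three times in a row; V, L and D each appear at most once; the only place a smaller symbol precedes a larger one is the allowed subtractive pair XL, the symbol right after such a pair (if any) is smaller than the pair's first symbol, and otherwise the values never increase from left to right. Value: M (1000) + D (500) + XL (40) + I (1) = 1541. So it is a valid standard Roman numeral.

Yes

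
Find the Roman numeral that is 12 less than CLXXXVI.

CLXXXVI = 186
186 - 12 = 174

CLXXIV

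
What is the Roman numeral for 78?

Convert 78 to Roman numerals:
  78 contains 1×50 (L)
  28 contains 2×10 (XX)
  8 contains 1×5 (V)
  3 contains 3×1 (III)

LXXVIII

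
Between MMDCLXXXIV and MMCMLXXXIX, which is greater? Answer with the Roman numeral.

MMDCLXXXIV = 2684
MMCMLXXXIX = 2989
2989 is larger

MMCMLXXXIX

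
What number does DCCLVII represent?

DCCLVII: D=500, C=100, C=100, L=50, V=5, I=1, I=1
500 + 100 + 100 + 50 + 5 + 1 + 1 = 757

757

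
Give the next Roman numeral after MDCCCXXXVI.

MDCCCXXXVI = 1836; next is 1837

MDCCCXXXVII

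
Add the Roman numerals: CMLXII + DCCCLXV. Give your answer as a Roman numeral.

CMLXII = 962
DCCCLXV = 865
962 + 865 = 1827

MDCCCXXVII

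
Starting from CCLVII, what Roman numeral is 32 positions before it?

CCLVII = 257
257 - 32 = 225

CCXXV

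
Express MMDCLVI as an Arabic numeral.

MMDCLVI: M=1000, M=1000, D=500, C=100, L=50, V=5, I=1
1000 + 1000 + 500 + 100 + 50 + 5 + 1 = 2656

2656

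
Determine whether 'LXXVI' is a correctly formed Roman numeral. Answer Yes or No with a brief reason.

'LXXVI': Check the rules: uses only the symbols I, V, X, L, C, D, M; no symbol is repeated more than three times in a row; V, L and D each appear at most once; no smaller symbol precedes a larger one (values never increase from left to right). Value: L (50) + X (10) + X (10) + V (5) + I (1) = 76. So it is a valid standard Roman numeral.

Yes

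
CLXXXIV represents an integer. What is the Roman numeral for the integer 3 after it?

CLXXXIV = 184
184 + 3 = 187

CLXXXVII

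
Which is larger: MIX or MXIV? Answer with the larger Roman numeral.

MIX = 1009
MXIV = 1014
1014 is larger

MXIV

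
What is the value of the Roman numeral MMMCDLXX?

MMMCDLXX: M=1000, M=1000, M=1000, CD=400, L=50, X=10, X=10
1000 + 1000 + 1000 + 400 + 50 + 10 + 10 = 3470

3470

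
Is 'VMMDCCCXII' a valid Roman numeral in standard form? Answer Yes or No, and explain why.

'VMMDCCCXII': Invalid subtractive combination: VM

No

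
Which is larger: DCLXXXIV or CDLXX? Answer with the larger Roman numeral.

DCLXXXIV = 684
CDLXX = 470
684 is larger

DCLXXXIV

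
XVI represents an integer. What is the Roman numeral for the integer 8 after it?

XVI = 16
16 + 8 = 24

XXIV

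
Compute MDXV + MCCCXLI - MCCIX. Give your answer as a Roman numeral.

MDXV = 1515, MCCCXLI = 1341, MCCIX = 1209
1515 + 1341 = 2856
2856 - 1209 = 1647

MDCXLVII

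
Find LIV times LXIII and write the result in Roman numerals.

LIV = 54
LXIII = 63
54 × 63 = 3402

MMMCDII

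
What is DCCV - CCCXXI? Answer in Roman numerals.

DCCV = 705
CCCXXI = 321
705 - 321 = 384

CCCLXXXIV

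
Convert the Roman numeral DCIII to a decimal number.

DCIII: D=500, C=100, I=1, I=1, I=1
500 + 100 + 1 + 1 + 1 = 603

603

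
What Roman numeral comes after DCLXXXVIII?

DCLXXXVIII = 688, so the next integer is 688 + 1 = 689

DCLXXXIX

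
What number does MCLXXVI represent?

MCLXXVI: M=1000, C=100, L=50, X=10, X=10, V=5, I=1
1000 + 100 + 50 + 10 + 10 + 5 + 1 = 1176

1176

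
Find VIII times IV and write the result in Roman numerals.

VIII = 8
IV = 4
8 × 4 = 32

XXXII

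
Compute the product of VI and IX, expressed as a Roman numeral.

VI = 6
IX = 9
6 × 9 = 54

LIV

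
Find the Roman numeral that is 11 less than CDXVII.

CDXVII = 417
417 - 11 = 406

CDVI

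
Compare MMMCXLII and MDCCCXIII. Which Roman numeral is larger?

MMMCXLII = 3142
MDCCCXIII = 1813
3142 is larger

MMMCXLII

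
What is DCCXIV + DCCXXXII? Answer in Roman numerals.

DCCXIV = 714
DCCXXXII = 732
714 + 732 = 1446

MCDXLVI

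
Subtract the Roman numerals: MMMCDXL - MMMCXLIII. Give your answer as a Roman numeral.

MMMCDXL = 3440
MMMCXLIII = 3143
3440 - 3143 = 297

CCXCVII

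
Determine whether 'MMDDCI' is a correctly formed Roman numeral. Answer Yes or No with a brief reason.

'MMDDCI': D should not appear more than once

No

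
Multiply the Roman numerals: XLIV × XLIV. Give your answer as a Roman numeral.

XLIV = 44
XLIV = 44
44 × 44 = 1936

MCMXXXVI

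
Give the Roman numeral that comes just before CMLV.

CMLV = 955; previous is 954

CMLIV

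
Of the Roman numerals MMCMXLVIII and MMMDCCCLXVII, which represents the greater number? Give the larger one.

MMCMXLVIII = 2948
MMMDCCCLXVII = 3867
3867 is larger

MMMDCCCLXVII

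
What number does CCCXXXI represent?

CCCXXXI: C=100, C=100, C=100, X=10, X=10, X=10, I=1
100 + 100 + 100 + 10 + 10 + 10 + 1 = 331

331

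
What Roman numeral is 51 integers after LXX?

LXX = 70
70 + 51 = 121

CXXI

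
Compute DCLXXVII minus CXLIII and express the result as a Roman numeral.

DCLXXVII = 677
CXLIII = 143
677 - 143 = 534

DXXXIV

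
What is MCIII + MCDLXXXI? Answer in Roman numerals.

MCIII = 1103
MCDLXXXI = 1481
1103 + 1481 = 2584

MMDLXXXIV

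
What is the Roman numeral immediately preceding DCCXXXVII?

DCCXXXVII = 737; previous is 736

DCCXXXVI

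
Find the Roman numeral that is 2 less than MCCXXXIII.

MCCXXXIII = 1233
1233 - 2 = 1231

MCCXXXI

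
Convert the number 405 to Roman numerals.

Convert 405 to Roman numerals:
  405 contains 1×400 (CD)
  5 contains 1×5 (V)

CDV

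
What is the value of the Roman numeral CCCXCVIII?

CCCXCVIII: C=100, C=100, C=100, XC=90, V=5, I=1, I=1, I=1
100 + 100 + 100 + 90 + 5 + 1 + 1 + 1 = 398

398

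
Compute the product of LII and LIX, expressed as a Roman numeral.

LII = 52
LIX = 59
52 × 59 = 3068

MMMLXVIII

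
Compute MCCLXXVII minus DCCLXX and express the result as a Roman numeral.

MCCLXXVII = 1277
DCCLXX = 770
1277 - 770 = 507

DVII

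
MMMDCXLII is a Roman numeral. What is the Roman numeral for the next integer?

MMMDCXLII = 3642, so the next integer is 3642 + 1 = 3643

MMMDCXLIII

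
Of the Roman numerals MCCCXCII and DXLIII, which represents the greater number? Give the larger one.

MCCCXCII = 1392
DXLIII = 543
1392 is larger

MCCCXCII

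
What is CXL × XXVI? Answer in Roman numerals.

CXL = 140
XXVI = 26
140 × 26 = 3640

MMMDCXL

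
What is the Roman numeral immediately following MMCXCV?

MMCXCV = 2195, so the next integer is 2195 + 1 = 2196

MMCXCVI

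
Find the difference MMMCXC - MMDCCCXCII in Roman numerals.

MMMCXC = 3190
MMDCCCXCII = 2892
3190 - 2892 = 298

CCXCVIII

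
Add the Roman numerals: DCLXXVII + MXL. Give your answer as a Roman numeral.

DCLXXVII = 677
MXL = 1040
677 + 1040 = 1717

MDCCXVII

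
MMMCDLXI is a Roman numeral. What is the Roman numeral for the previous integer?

MMMCDLXI = 3461; previous is 3460

MMMCDLX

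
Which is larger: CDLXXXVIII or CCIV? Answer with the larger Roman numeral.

CDLXXXVIII = 488
CCIV = 204
488 is larger

CDLXXXVIII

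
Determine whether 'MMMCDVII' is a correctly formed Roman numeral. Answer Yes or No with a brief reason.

'MMMCDVII': Check the rules: uses only the symbols I, V, X, L, C, D, M; no symbol is repeated more than three times in a row; V, L and D each appear at most once; the only place a smaller symbol precedes a larger one is the allowed subtractive pair CD, the symbol right after such a pair (if any) is smaller than the pair's first symbol, and otherwise the values never increase from left to right. Value: M (1000) + M (1000) + M (1000) + CD (400) + V (5) + I (1) + I (1) = 3407. So it is a valid standard Roman numeral.

Yes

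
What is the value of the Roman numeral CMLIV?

CMLIV: CM=900, L=50, IV=4
900 + 50 + 4 = 954

954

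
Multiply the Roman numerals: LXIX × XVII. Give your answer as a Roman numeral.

LXIX = 69
XVII = 17
69 × 17 = 1173

MCLXXIII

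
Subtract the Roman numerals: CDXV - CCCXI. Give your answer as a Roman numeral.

CDXV = 415
CCCXI = 311
415 - 311 = 104

CIV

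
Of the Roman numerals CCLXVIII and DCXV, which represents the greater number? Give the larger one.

CCLXVIII = 268
DCXV = 615
615 is larger

DCXV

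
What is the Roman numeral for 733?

Convert 733 to Roman numerals:
  733 contains 1×500 (D)
  233 contains 2×100 (CC)
  33 contains 3×10 (XXX)
  3 contains 3×1 (III)

DCCXXXIII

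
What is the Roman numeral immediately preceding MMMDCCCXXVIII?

MMMDCCCXXVIII = 3828; previous is 3827

MMMDCCCXXVII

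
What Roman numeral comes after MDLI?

MDLI = 1551, so the next integer is 1551 + 1 = 1552

MDLII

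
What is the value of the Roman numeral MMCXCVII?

MMCXCVII: M=1000, M=1000, C=100, XC=90, V=5, I=1, I=1
1000 + 1000 + 100 + 90 + 5 + 1 + 1 = 2197

2197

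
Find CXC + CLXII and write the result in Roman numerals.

CXC = 190
CLXII = 162
190 + 162 = 352

CCCLII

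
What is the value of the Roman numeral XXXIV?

XXXIV: X=10, X=10, X=10, IV=4
10 + 10 + 10 + 4 = 34

34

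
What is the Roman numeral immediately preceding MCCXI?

MCCXI = 1211, so the previous integer is 1211 - 1 = 1210

MCCX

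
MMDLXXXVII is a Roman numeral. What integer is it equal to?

MMDLXXXVII: M=1000, M=1000, D=500, L=50, X=10, X=10, X=10, V=5, I=1, I=1
1000 + 1000 + 500 + 50 + 10 + 10 + 10 + 5 + 1 + 1 = 2587

2587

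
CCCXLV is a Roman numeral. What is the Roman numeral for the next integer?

CCCXLV = 345; next is 346

CCCXLVI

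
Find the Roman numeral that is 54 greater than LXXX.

LXXX = 80
80 + 54 = 134

CXXXIV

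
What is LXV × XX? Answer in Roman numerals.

LXV = 65
XX = 20
65 × 20 = 1300

MCCC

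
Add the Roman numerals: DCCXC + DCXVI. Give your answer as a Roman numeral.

DCCXC = 790
DCXVI = 616
790 + 616 = 1406

MCDVI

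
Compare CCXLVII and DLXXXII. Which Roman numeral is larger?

CCXLVII = 247
DLXXXII = 582
582 is larger

DLXXXII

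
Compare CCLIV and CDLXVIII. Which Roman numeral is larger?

CCLIV = 254
CDLXVIII = 468
468 is larger

CDLXVIII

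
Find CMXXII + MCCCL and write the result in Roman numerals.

CMXXII = 922
MCCCL = 1350
922 + 1350 = 2272

MMCCLXXII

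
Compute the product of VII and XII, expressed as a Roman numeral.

VII = 7
XII = 12
7 × 12 = 84

LXXXIV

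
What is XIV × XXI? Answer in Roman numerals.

XIV = 14
XXI = 21
14 × 21 = 294

CCXCIV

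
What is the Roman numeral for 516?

Convert 516 to Roman numerals:
  516 contains 1×500 (D)
  16 contains 1×10 (X)
  6 contains 1×5 (V)
  1 contains 1×1 (I)

DXVI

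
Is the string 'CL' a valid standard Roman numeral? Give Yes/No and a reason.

'CL': Check the rules: uses only the symbols I, V, X, L, C, D, M; no symbol is repeated more than three times in a row; V, L and D each appear at most once; no smaller symbol precedes a larger one (values never increase from left to right). Value: C (100) + L (50) = 150. So it is a valid standard Roman numeral.

Yes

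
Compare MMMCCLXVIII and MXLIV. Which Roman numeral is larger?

MMMCCLXVIII = 3268
MXLIV = 1044
3268 is larger

MMMCCLXVIII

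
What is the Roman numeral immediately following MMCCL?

MMCCL = 2250; next is 2251

MMCCLI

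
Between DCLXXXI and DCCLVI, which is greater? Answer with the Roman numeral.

DCLXXXI = 681
DCCLVI = 756
756 is larger

DCCLVI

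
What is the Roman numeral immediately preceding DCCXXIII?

DCCXXIII = 723; previous is 722

DCCXXII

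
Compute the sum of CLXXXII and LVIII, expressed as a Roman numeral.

CLXXXII = 182
LVIII = 58
182 + 58 = 240

CCXL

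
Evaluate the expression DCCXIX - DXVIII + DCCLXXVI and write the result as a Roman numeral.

DCCXIX = 719, DXVIII = 518, DCCLXXVI = 776
719 - 518 = 201
201 + 776 = 977

CMLXXVII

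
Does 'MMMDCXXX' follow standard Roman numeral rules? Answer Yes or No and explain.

'MMMDCXXX': Check the rules: uses only the symbols I, V, X, L, C, D, M; no symbol is repeated more than three times in a row; V, L and D each appear at most once; no smaller symbol precedes a larger one (values never increase from left to right). Value: M (1000) + M (1000) + M (1000) + D (500) + C (100) + X (10) + X (10) + X (10) = 3630. So it is a valid standard Roman numeral.

Yes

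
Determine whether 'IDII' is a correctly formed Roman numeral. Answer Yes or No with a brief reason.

'IDII': Invalid subtractive combination: ID

No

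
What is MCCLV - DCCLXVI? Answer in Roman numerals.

MCCLV = 1255
DCCLXVI = 766
1255 - 766 = 489

CDLXXXIX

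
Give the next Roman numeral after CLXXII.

CLXXII = 172, so the next integer is 172 + 1 = 173

CLXXIII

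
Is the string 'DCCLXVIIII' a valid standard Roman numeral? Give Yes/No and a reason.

'DCCLXVIIII': More than 3 consecutive I's

No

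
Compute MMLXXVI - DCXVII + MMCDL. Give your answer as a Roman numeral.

MMLXXVI = 2076, DCXVII = 617, MMCDL = 2450
2076 - 617 = 1459
1459 + 2450 = 3909

MMMCMIX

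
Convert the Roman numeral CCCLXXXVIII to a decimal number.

CCCLXXXVIII: C=100, C=100, C=100, L=50, X=10, X=10, X=10, V=5, I=1, I=1, I=1
100 + 100 + 100 + 50 + 10 + 10 + 10 + 5 + 1 + 1 + 1 = 388

388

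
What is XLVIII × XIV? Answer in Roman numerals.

XLVIII = 48
XIV = 14
48 × 14 = 672

DCLXXII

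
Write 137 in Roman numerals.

Convert 137 to Roman numerals:
  137 contains 1×100 (C)
  37 contains 3×10 (XXX)
  7 contains 1×5 (V)
  2 contains 2×1 (II)

CXXXVII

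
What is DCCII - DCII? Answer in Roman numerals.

DCCII = 702
DCII = 602
702 - 602 = 100

C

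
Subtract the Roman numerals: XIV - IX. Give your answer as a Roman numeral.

XIV = 14
IX = 9
14 - 9 = 5

V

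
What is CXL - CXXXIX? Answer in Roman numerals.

CXL = 140
CXXXIX = 139
140 - 139 = 1

I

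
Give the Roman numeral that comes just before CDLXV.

CDLXV = 465; previous is 464

CDLXIV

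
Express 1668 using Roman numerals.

Convert 1668 to Roman numerals:
  1668 contains 1×1000 (M)
  668 contains 1×500 (D)
  168 contains 1×100 (C)
  68 contains 1×50 (L)
  18 contains 1×10 (X)
  8 contains 1×5 (V)
  3 contains 3×1 (III)

MDCLXVIII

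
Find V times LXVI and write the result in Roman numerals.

V = 5
LXVI = 66
5 × 66 = 330

CCCXXX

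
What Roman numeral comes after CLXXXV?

CLXXXV = 185; next is 186

CLXXXVI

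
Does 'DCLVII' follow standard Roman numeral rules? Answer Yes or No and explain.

'DCLVII': Check the rules: uses only the symbols I, V, X, L, C, D, M; no symbol is repeated more than three times in a row; V, L and D each appear at most once; no smaller symbol precedes a larger one (values never increase from left to right). Value: D (500) + C (100) + L (50) + V (5) + I (1) + I (1) = 657. So it is a valid standard Roman numeral.

Yes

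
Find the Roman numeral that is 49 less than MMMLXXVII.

MMMLXXVII = 3077
3077 - 49 = 3028

MMMXXVIII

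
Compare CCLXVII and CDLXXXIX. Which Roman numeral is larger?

CCLXVII = 267
CDLXXXIX = 489
489 is larger

CDLXXXIX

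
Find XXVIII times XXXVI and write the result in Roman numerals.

XXVIII = 28
XXXVI = 36
28 × 36 = 1008

MVIII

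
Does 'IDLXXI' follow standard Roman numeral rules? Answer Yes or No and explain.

'IDLXXI': Invalid subtractive combination: ID

No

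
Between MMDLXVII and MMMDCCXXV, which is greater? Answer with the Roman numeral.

MMDLXVII = 2567
MMMDCCXXV = 3725
3725 is larger

MMMDCCXXV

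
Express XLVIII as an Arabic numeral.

XLVIII: XL=40, V=5, I=1, I=1, I=1
40 + 5 + 1 + 1 + 1 = 48

48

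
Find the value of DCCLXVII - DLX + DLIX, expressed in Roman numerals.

DCCLXVII = 767, DLX = 560, DLIX = 559
767 - 560 = 207
207 + 559 = 766

DCCLXVI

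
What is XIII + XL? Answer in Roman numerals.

XIII = 13
XL = 40
13 + 40 = 53

LIII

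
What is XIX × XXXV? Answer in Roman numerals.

XIX = 19
XXXV = 35
19 × 35 = 665

DCLXV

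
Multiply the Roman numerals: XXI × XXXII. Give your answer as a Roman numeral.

XXI = 21
XXXII = 32
21 × 32 = 672

DCLXXII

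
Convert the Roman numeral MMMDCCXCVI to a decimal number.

MMMDCCXCVI: M=1000, M=1000, M=1000, D=500, C=100, C=100, XC=90, V=5, I=1
1000 + 1000 + 1000 + 500 + 100 + 100 + 90 + 5 + 1 = 3796

3796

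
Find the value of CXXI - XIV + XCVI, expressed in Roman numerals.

CXXI = 121, XIV = 14, XCVI = 96
121 - 14 = 107
107 + 96 = 203

CCIII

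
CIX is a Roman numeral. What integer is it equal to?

CIX: C=100, IX=9
100 + 9 = 109

109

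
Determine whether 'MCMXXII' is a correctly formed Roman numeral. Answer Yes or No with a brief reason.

'MCMXXII': Check the rules: uses only the symbols I, V, X, L, C, D, M; no symbol is repeated more than three times in a row; V, L and D each appear at most once; the only place a smaller symbol precedes a larger one is the allowed subtractive pair CM, the symbol right after such a pair (if any) is smaller than the pair's first symbol, and otherwise the values never increase from left to right. Value: M (1000) + CM (900) + X (10) + X (10) + I (1) + I (1) = 1922. So it is a valid standard Roman numeral.

Yes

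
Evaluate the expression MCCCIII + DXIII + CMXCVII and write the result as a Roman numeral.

MCCCIII = 1303, DXIII = 513, CMXCVII = 997
1303 + 513 = 1816
1816 + 997 = 2813

MMDCCCXIII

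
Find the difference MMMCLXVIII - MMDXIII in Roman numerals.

MMMCLXVIII = 3168
MMDXIII = 2513
3168 - 2513 = 655

DCLV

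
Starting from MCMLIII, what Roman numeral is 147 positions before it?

MCMLIII = 1953
1953 - 147 = 1806

MDCCCVI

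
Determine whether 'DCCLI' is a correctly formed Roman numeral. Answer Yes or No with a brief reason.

'DCCLI': Check the rules: uses only the symbols I, V, X, L, C, D, M; no symbol is repeated more than three times in a row; V, L and D each appear at most once; no smaller symbol precedes a larger one (values never increase from left to right). Value: D (500) + C (100) + C (100) + L (50) + I (1) = 751. So it is a valid standard Roman numeral.

Yes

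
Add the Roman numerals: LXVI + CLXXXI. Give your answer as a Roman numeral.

LXVI = 66
CLXXXI = 181
66 + 181 = 247

CCXLVII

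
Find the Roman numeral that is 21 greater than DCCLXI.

DCCLXI = 761
761 + 21 = 782

DCCLXXXII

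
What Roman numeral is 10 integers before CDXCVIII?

CDXCVIII = 498
498 - 10 = 488

CDLXXXVIII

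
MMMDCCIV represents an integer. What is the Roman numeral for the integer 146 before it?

MMMDCCIV = 3704
3704 - 146 = 3558

MMMDLVIII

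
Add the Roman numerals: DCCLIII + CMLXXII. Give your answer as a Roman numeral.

DCCLIII = 753
CMLXXII = 972
753 + 972 = 1725

MDCCXXV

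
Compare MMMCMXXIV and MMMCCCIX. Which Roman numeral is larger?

MMMCMXXIV = 3924
MMMCCCIX = 3309
3924 is larger

MMMCMXXIV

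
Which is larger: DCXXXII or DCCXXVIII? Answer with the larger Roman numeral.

DCXXXII = 632
DCCXXVIII = 728
728 is larger

DCCXXVIII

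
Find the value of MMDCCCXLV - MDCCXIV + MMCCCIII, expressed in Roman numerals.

MMDCCCXLV = 2845, MDCCXIV = 1714, MMCCCIII = 2303
2845 - 1714 = 1131
1131 + 2303 = 3434

MMMCDXXXIV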